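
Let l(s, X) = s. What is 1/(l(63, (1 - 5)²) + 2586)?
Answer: 1/2649 ≈ 0.00037750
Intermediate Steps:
1/(l(63, (1 - 5)²) + 2586) = 1/(63 + 2586) = 1/2649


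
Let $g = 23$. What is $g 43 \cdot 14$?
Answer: $13846$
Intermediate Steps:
$g 43 \cdot 14 = 23 \cdot 43 \cdot 14 = 989 \cdot 14 = 13846$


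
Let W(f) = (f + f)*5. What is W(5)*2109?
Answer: 105450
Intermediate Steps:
W(f) = 10*f (W(f) = (2*f)*5 = 10*f)
W(5)*2109 = (10*5)*2109 = 50*2109 = 105450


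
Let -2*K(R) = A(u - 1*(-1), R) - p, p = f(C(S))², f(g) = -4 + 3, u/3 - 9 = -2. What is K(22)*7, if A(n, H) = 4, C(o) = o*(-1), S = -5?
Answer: -21/2 ≈ -10.500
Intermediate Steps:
C(o) = -o
u = 21 (u = 27 + 3*(-2) = 27 - 6 = 21)
f(g) = -1
p = 1 (p = (-1)² = 1)
K(R) = -3/2 (K(R) = -(4 - 1*1)/2 = -(4 - 1)/2 = -½*3 = -3/2)
K(22)*7 = -3/2*7 = -21/2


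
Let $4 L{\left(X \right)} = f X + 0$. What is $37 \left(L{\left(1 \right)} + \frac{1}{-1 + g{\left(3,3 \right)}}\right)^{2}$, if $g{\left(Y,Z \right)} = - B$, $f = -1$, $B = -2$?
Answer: $\frac{333}{16} \approx 20.813$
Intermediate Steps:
$L{\left(X \right)} = - \frac{X}{4}$ ($L{\left(X \right)} = \frac{- X + 0}{4} = \frac{\left(-1\right) X}{4} = - \frac{X}{4}$)
$g{\left(Y,Z \right)} = 2$ ($g{\left(Y,Z \right)} = \left(-1\right) \left(-2\right) = 2$)
$37 \left(L{\left(1 \right)} + \frac{1}{-1 + g{\left(3,3 \right)}}\right)^{2} = 37 \left(\left(- \frac{1}{4}\right) 1 + \frac{1}{-1 + 2}\right)^{2} = 37 \left(- \frac{1}{4} + 1^{-1}\right)^{2} = 37 \left(- \frac{1}{4} + 1\right)^{2} = 37 \left(\frac{3}{4}\right)^{2} = 37 \cdot \frac{9}{16} = \frac{333}{16}$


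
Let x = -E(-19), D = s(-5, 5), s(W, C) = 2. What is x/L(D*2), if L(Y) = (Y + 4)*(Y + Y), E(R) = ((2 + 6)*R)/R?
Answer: -⅛ ≈ -0.12500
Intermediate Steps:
D = 2
E(R) = 8 (E(R) = (8*R)/R = 8)
x = -8 (x = -1*8 = -8)
L(Y) = 2*Y*(4 + Y) (L(Y) = (4 + Y)*(2*Y) = 2*Y*(4 + Y))
x/L(D*2) = -8*1/(8*(4 + 2*2)) = -8*1/(8*(4 + 4)) = -8/(2*4*8) = -8/64 = -8*1/64 = -⅛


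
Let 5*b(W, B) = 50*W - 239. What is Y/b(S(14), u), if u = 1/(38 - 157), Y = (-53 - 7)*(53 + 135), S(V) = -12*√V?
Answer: -13479600/4982879 + 33840000*√14/4982879 ≈ 22.705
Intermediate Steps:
Y = -11280 (Y = -60*188 = -11280)
u = -1/119 (u = 1/(-119) = -1/119 ≈ -0.0084034)
b(W, B) = -239/5 + 10*W (b(W, B) = (50*W - 239)/5 = (-239 + 50*W)/5 = -239/5 + 10*W)
Y/b(S(14), u) = -11280/(-239/5 + 10*(-12*√14)) = -11280/(-239/5 - 120*√14)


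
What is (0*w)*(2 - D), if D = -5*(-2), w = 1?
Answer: 0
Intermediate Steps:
D = 10
(0*w)*(2 - D) = (0*1)*(2 - 1*10) = 0*(2 - 10) = 0*(-8) = 0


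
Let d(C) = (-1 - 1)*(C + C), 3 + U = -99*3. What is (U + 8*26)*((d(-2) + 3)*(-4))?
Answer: 4048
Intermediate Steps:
U = -300 (U = -3 - 99*3 = -3 - 297 = -300)
d(C) = -4*C
(U + 8*26)*((d(-2) + 3)*(-4)) = (-300 + 8*26)*((-4*(-2) + 3)*(-4)) = (-300 + 208)*((8 + 3)*(-4)) = -1012*(-4) = -92*(-44) = 4048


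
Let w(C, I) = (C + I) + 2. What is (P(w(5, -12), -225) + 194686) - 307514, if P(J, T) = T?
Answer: -113053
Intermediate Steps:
w(C, I) = 2 + C + I
(P(w(5, -12), -225) + 194686) - 307514 = (-225 + 194686) - 307514 = 194461 - 307514 = -113053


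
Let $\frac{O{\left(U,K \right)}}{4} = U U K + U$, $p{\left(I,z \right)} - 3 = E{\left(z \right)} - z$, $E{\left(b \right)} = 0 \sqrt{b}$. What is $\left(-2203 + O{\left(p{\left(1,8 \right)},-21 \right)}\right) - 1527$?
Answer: $-5850$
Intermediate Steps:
$E{\left(b \right)} = 0$
$p{\left(I,z \right)} = 3 - z$ ($p{\left(I,z \right)} = 3 + \left(0 - z\right) = 3 - z$)
$O{\left(U,K \right)} = 4 U + 4 K U^{2}$ ($O{\left(U,K \right)} = 4 \left(U U K + U\right) = 4 \left(U^{2} K + U\right) = 4 \left(K U^{2} + U\right) = 4 \left(U + K U^{2}\right) = 4 U + 4 K U^{2}$)
$\left(-2203 + O{\left(p{\left(1,8 \right)},-21 \right)}\right) - 1527 = \left(-2203 + 4 \left(3 - 8\right) \left(1 - 21 \left(3 - 8\right)\right)\right) - 1527 = \left(-2203 + 4 \left(-5\right) \left(1 - -105\right)\right) - 1527 = \left(-2203 + 4 \left(-5\right) \left(1 + 105\right)\right) - 1527 = \left(-2203 + 4 \left(-5\right) 106\right) - 1527 = \left(-2203 - 2120\right) - 1527 = -4323 - 1527 = -5850$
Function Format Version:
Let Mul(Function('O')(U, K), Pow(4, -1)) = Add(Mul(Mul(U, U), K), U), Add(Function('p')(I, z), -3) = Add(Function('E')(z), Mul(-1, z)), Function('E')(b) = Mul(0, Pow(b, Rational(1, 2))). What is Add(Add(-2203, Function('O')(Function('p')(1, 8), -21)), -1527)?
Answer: -5850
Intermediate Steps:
Function('E')(b) = 0
Function('p')(I, z) = Add(3, Mul(-1, z)) (Function('p')(I, z) = Add(3, Add(0, Mul(-1, z))) = Add(3, Mul(-1, z)))
Function('O')(U, K) = Add(Mul(4, U), Mul(4, K, Pow(U, 2))) (Function('O')(U, K) = Mul(4, Add(Mul(Mul(U, U), K), U)) = Mul(4, Add(Mul(Pow(U, 2), K), U)) = Mul(4, Add(Mul(K, Pow(U, 2)), U)) = Mul(4, Add(U, Mul(K, Pow(U, 2)))) = Add(Mul(4, U), Mul(4, K, Pow(U, 2))))
Add(Add(-2203, Function('O')(Function('p')(1, 8), -21)), -1527) = Add(Add(-2203, Mul(4, Add(3, Mul(-1, 8)), Add(1, Mul(-21, Add(3, Mul(-1, 8)))))), -1527) = Add(Add(-2203, Mul(4, Add(3, -8), Add(1, Mul(-21, Add(3, -8))))), -1527) = Add(Add(-2203, Mul(4, -5, Add(1, Mul(-21, -5)))), -1527) = Add(Add(-2203, Mul(4, -5, Add(1, 105))), -1527) = Add(Add(-2203, Mul(4, -5, 106)), -1527) = Add(Add(-2203, -2120), -1527) = Add(-4323, -1527) = -5850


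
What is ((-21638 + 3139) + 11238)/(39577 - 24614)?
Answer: -7261/14963 ≈ -0.48526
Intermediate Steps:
((-21638 + 3139) + 11238)/(39577 - 24614) = (-18499 + 11238)/14963 = -7261*1/14963 = -7261/14963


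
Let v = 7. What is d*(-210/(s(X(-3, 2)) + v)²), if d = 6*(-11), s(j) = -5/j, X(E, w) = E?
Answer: 31185/169 ≈ 184.53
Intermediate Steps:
d = -66
d*(-210/(s(X(-3, 2)) + v)²) = -(-13860)/((-5/(-3) + 7)²) = -(-13860)/((-5*(-⅓) + 7)²) = -(-13860)/((5/3 + 7)²) = -(-13860)/((26/3)²) = -(-13860)/676/9 = -(-13860)*9/676 = -66*(-945/338) = 31185/169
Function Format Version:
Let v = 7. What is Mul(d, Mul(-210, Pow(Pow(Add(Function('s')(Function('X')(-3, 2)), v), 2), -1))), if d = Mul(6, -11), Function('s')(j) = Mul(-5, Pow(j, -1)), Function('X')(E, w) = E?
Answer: Rational(31185, 169) ≈ 184.53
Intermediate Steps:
d = -66
Mul(d, Mul(-210, Pow(Pow(Add(Function('s')(Function('X')(-3, 2)), v), 2), -1))) = Mul(-66, Mul(-210, Pow(Pow(Add(Mul(-5, Pow(-3, -1)), 7), 2), -1))) = Mul(-66, Mul(-210, Pow(Pow(Add(Mul(-5, Rational(-1, 3)), 7), 2), -1))) = Mul(-66, Mul(-210, Pow(Pow(Add(Rational(5, 3), 7), 2), -1))) = Mul(-66, Mul(-210, Pow(Pow(Rational(26, 3), 2), -1))) = Mul(-66, Mul(-210, Pow(Rational(676, 9), -1))) = Mul(-66, Mul(-210, Rational(9, 676))) = Mul(-66, Rational(-945, 338)) = Rational(31185, 169)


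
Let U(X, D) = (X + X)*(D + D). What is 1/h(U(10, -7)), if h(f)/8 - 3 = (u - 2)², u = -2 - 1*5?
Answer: 1/672 ≈ 0.0014881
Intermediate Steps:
U(X, D) = 4*D*X (U(X, D) = (2*X)*(2*D) = 4*D*X)
u = -7 (u = -2 - 5 = -7)
h(f) = 672 (h(f) = 24 + 8*(-7 - 2)² = 24 + 8*(-9)² = 24 + 8*81 = 24 + 648 = 672)
1/h(U(10, -7)) = 1/672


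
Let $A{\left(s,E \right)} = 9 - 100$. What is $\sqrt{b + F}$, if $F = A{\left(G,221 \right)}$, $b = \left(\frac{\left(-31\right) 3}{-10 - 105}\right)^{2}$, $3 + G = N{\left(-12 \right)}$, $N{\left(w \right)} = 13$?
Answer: $\frac{i \sqrt{1194826}}{115} \approx 9.5051 i$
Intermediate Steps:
$G = 10$ ($G = -3 + 13 = 10$)
$A{\left(s,E \right)} = -91$
$b = \frac{8649}{13225}$ ($b = \left(- \frac{93}{-115}\right)^{2} = \left(\left(-93\right) \left(- \frac{1}{115}\right)\right)^{2} = \left(\frac{93}{115}\right)^{2} = \frac{8649}{13225} \approx 0.65399$)
$F = -91$
$\sqrt{b + F} = \sqrt{\frac{8649}{13225} - 91} = \sqrt{- \frac{1194826}{13225}} = \frac{i \sqrt{1194826}}{115}$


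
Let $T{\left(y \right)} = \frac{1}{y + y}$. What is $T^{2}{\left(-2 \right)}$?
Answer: $\frac{1}{16} \approx 0.0625$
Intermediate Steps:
$T{\left(y \right)} = \frac{1}{2 y}$
$T^{2}{\left(-2 \right)} = \left(\frac{1}{2 \left(-2\right)}\right)^{2} = \left(\frac{1}{2} \left(- \frac{1}{2}\right)\right)^{2} = \left(- \frac{1}{4}\right)^{2} = \frac{1}{16}$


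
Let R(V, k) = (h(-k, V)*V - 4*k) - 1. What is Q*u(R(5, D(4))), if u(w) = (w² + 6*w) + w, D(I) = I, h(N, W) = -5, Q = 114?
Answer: 167580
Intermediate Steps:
R(V, k) = -1 - 5*V - 4*k (R(V, k) = (-5*V - 4*k) - 1 = -1 - 5*V - 4*k)
u(w) = w² + 7*w
Q*u(R(5, D(4))) = 114*((-1 - 5*5 - 4*4)*(7 + (-1 - 5*5 - 4*4))) = 114*((-1 - 25 - 16)*(7 + (-1 - 25 - 16))) = 114*(-42*(7 - 42)) = 114*(-42*(-35)) = 114*1470 = 167580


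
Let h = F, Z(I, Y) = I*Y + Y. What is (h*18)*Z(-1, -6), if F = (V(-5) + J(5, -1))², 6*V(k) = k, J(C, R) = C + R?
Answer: 0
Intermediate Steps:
V(k) = k/6
Z(I, Y) = Y + I*Y
F = 361/36 (F = ((⅙)*(-5) + (5 - 1))² = (-⅚ + 4)² = (19/6)² = 361/36 ≈ 10.028)
h = 361/36 ≈ 10.028
(h*18)*Z(-1, -6) = ((361/36)*18)*(-6*(1 - 1)) = 361*(-6*0)/2 = (361/2)*0 = 0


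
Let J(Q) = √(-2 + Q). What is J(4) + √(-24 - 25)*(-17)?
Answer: √2 - 119*I ≈ 1.4142 - 119.0*I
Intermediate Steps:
J(4) + √(-24 - 25)*(-17) = √(-2 + 4) + √(-24 - 25)*(-17) = √2 + √(-49)*(-17) = √2 + (7*I)*(-17) = √2 - 119*I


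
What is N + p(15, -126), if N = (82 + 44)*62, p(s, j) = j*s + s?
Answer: 5937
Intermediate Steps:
p(s, j) = s + j*s
N = 7812 (N = 126*62 = 7812)
N + p(15, -126) = 7812 + 15*(1 - 126) = 7812 + 15*(-125) = 7812 - 1875 = 5937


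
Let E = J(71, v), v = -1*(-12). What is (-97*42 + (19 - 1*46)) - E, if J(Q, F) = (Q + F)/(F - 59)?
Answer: -192664/47 ≈ -4099.2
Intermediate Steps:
v = 12
J(Q, F) = (F + Q)/(-59 + F)
E = -83/47 (E = (12 + 71)/(-59 + 12) = 83/(-47) = -1/47*83 = -83/47 ≈ -1.7660)
(-97*42 + (19 - 1*46)) - E = (-97*42 + (19 - 1*46)) - 1*(-83/47) = (-4074 + (19 - 46)) + 83/47 = (-4074 - 27) + 83/47 = -4101 + 83/47 = -192664/47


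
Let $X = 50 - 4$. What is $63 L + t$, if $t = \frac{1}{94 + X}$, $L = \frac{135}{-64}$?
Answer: $- \frac{297659}{2240} \approx -132.88$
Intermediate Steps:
$X = 46$ ($X = 50 - 4 = 46$)
$L = - \frac{135}{64}$ ($L = 135 \left(- \frac{1}{64}\right) = - \frac{135}{64} \approx -2.1094$)
$t = \frac{1}{140}$ ($t = \frac{1}{94 + 46} = \frac{1}{140} \approx 0.0071429$)
$63 L + t = 63 \left(- \frac{135}{64}\right) + \frac{1}{140} = - \frac{8505}{64} + \frac{1}{140} = - \frac{297659}{2240}$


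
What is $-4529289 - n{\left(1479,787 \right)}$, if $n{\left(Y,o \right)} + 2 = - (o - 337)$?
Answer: $-4528837$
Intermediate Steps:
$n{\left(Y,o \right)} = 335 - o$ ($n{\left(Y,o \right)} = -2 - \left(o - 337\right) = -2 - \left(-337 + o\right) = 335 - o$)
$-4529289 - n{\left(1479,787 \right)} = -4529289 - \left(335 - 787\right) = -4529289 - -452 = -4529289 + 452 = -4528837$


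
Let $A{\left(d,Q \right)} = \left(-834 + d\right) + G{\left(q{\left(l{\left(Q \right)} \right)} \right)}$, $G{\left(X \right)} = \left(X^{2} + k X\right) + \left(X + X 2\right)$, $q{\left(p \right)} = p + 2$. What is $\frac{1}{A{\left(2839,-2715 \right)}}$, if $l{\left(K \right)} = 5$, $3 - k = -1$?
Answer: $\frac{1}{2103} \approx 0.00047551$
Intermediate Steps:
$k = 4$ ($k = 3 - -1 = 3 + 1 = 4$)
$q{\left(p \right)} = 2 + p$
$G{\left(X \right)} = X^{2} + 7 X$ ($G{\left(X \right)} = \left(X^{2} + 4 X\right) + \left(X + X 2\right) = \left(X^{2} + 4 X\right) + \left(X + 2 X\right) = \left(X^{2} + 4 X\right) + 3 X = X^{2} + 7 X$)
$A{\left(d,Q \right)} = -736 + d$ ($A{\left(d,Q \right)} = \left(-834 + d\right) + \left(2 + 5\right) \left(7 + \left(2 + 5\right)\right) = \left(-834 + d\right) + 7 \left(7 + 7\right) = \left(-834 + d\right) + 7 \cdot 14 = \left(-834 + d\right) + 98 = -736 + d$)
$\frac{1}{A{\left(2839,-2715 \right)}} = \frac{1}{-736 + 2839} = \frac{1}{2103}$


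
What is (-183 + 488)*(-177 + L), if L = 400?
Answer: 68015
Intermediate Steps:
(-183 + 488)*(-177 + L) = (-183 + 488)*(-177 + 400) = 305*223 = 68015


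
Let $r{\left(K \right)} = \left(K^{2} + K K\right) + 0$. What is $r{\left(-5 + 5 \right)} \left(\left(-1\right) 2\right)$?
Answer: $0$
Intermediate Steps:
$r{\left(K \right)} = 2 K^{2}$ ($r{\left(K \right)} = \left(K^{2} + K^{2}\right) + 0 = 2 K^{2} + 0 = 2 K^{2}$)
$r{\left(-5 + 5 \right)} \left(\left(-1\right) 2\right) = 2 \left(-5 + 5\right)^{2} \left(\left(-1\right) 2\right) = 2 \cdot 0^{2} \left(-2\right) = 2 \cdot 0 \left(-2\right) = 0 \left(-2\right) = 0$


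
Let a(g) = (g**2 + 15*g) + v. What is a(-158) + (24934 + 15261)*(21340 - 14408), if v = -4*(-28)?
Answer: 278654446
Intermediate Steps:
v = 112
a(g) = 112 + g**2 + 15*g (a(g) = (g**2 + 15*g) + 112 = 112 + g**2 + 15*g)
a(-158) + (24934 + 15261)*(21340 - 14408) = (112 + (-158)**2 + 15*(-158)) + (24934 + 15261)*(21340 - 14408) = (112 + 24964 - 2370) + 40195*6932 = 22706 + 278631740 = 278654446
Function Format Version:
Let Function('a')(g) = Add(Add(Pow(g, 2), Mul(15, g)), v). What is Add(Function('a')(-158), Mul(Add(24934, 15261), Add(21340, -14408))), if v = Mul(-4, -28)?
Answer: 278654446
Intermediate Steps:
v = 112
Function('a')(g) = Add(112, Pow(g, 2), Mul(15, g)) (Function('a')(g) = Add(Add(Pow(g, 2), Mul(15, g)), 112) = Add(112, Pow(g, 2), Mul(15, g)))
Add(Function('a')(-158), Mul(Add(24934, 15261), Add(21340, -14408))) = Add(Add(112, Pow(-158, 2), Mul(15, -158)), Mul(Add(24934, 15261), Add(21340, -14408))) = Add(Add(112, 24964, -2370), Mul(40195, 6932)) = Add(22706, 278631740) = 278654446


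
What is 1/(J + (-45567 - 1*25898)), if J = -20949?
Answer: -1/92414 ≈ -1.0821e-5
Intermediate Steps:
1/(J + (-45567 - 1*25898)) = 1/(-20949 + (-45567 - 1*25898)) = 1/(-20949 + (-45567 - 25898)) = 1/(-20949 - 71465) = 1/(-92414) = -1/92414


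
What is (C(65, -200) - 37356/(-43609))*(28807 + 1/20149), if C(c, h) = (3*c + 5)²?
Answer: 1012504471770746864/878677741 ≈ 1.1523e+9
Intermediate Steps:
C(c, h) = (5 + 3*c)²
(C(65, -200) - 37356/(-43609))*(28807 + 1/20149) = ((5 + 3*65)² - 37356/(-43609))*(28807 + 1/20149) = ((5 + 195)² - 37356*(-1/43609))*(28807 + 1/20149) = (200² + 37356/43609)*(580432244/20149) = (40000 + 37356/43609)*(580432244/20149) = (1744397356/43609)*(580432244/20149) = 1012504471770746864/878677741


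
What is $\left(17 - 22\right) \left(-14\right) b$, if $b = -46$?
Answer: $-3220$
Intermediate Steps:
$\left(17 - 22\right) \left(-14\right) b = \left(17 - 22\right) \left(-14\right) \left(-46\right) = \left(-5\right) \left(-14\right) \left(-46\right) = 70 \left(-46\right) = -3220$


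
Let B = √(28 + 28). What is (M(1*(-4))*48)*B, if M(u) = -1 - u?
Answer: 288*√14 ≈ 1077.6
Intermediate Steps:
B = 2*√14 (B = √56 = 2*√14 ≈ 7.4833)
(M(1*(-4))*48)*B = ((-1 - (-4))*48)*(2*√14) = ((-1 - 1*(-4))*48)*(2*√14) = ((-1 + 4)*48)*(2*√14) = (3*48)*(2*√14) = 144*(2*√14) = 288*√14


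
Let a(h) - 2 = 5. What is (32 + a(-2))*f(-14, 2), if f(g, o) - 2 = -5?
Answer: -117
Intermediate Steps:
f(g, o) = -3 (f(g, o) = 2 - 5 = -3)
a(h) = 7 (a(h) = 2 + 5 = 7)
(32 + a(-2))*f(-14, 2) = (32 + 7)*(-3) = 39*(-3) = -117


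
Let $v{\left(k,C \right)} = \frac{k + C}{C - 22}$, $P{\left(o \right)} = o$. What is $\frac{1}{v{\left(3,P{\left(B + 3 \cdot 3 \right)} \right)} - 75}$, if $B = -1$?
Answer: $- \frac{14}{1061} \approx -0.013195$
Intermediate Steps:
$v{\left(k,C \right)} = \frac{C + k}{-22 + C}$
$\frac{1}{v{\left(3,P{\left(B + 3 \cdot 3 \right)} \right)} - 75} = \frac{1}{\frac{\left(-1 + 3 \cdot 3\right) + 3}{-22 + \left(-1 + 3 \cdot 3\right)} - 75} = \frac{1}{\frac{\left(-1 + 9\right) + 3}{-22 + \left(-1 + 9\right)} - 75} = \frac{1}{\frac{8 + 3}{-22 + 8} - 75} = \frac{1}{\frac{1}{-14} \cdot 11 - 75} = \frac{1}{\left(- \frac{1}{14}\right) 11 - 75} = \frac{1}{- \frac{11}{14} - 75} = \frac{1}{- \frac{1061}{14}} = - \frac{14}{1061}$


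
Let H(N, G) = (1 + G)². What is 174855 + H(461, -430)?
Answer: 358896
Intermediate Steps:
174855 + H(461, -430) = 174855 + (1 - 430)² = 174855 + (-429)² = 174855 + 184041 = 358896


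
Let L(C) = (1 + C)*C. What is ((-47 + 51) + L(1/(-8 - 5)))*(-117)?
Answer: -5976/13 ≈ -459.69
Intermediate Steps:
L(C) = C*(1 + C)
((-47 + 51) + L(1/(-8 - 5)))*(-117) = ((-47 + 51) + (1 + 1/(-8 - 5))/(-8 - 5))*(-117) = (4 + (1 + 1/(-13))/(-13))*(-117) = (4 - (1 - 1/13)/13)*(-117) = (4 - 1/13*12/13)*(-117) = (4 - 12/169)*(-117) = (664/169)*(-117) = -5976/13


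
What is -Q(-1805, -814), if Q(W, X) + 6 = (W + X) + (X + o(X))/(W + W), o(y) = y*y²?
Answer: -264938854/1805 ≈ -1.4678e+5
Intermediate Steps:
o(y) = y³
Q(W, X) = -6 + W + X + (X + X³)/(2*W) (Q(W, X) = -6 + ((W + X) + (X + X³)/(W + W)) = -6 + ((W + X) + (X + X³)/((2*W))) = -6 + ((W + X) + (X + X³)*(1/(2*W))) = -6 + ((W + X) + (X + X³)/(2*W)) = -6 + (W + X + (X + X³)/(2*W)) = -6 + W + X + (X + X³)/(2*W))
-Q(-1805, -814) = -(-814 + (-814)³ + 2*(-1805)*(-6 - 1805 - 814))/(2*(-1805)) = -(-1)*(-814 - 539353144 + 2*(-1805)*(-2625))/(2*1805) = -(-1)*(-814 - 539353144 + 9476250)/(2*1805) = -(-1)*(-529877708)/(2*1805) = -1*264938854/1805 = -264938854/1805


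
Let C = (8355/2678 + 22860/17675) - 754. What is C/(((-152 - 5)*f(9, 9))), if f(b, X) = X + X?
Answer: 7096135679/26752978980 ≈ 0.26525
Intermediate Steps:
C = -7096135679/9466730 (C = (8355*(1/2678) + 22860*(1/17675)) - 754 = (8355/2678 + 4572/3535) - 754 = 41778741/9466730 - 754 = -7096135679/9466730 ≈ -749.59)
f(b, X) = 2*X
C/(((-152 - 5)*f(9, 9))) = -7096135679*1/(18*(-152 - 5))/9466730 = -7096135679/(9466730*((-157*18))) = -7096135679/9466730/(-2826) = -7096135679/9466730*(-1/2826) = 7096135679/26752978980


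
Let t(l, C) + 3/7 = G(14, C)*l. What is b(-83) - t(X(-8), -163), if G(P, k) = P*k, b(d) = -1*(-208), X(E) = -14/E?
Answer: 58827/14 ≈ 4201.9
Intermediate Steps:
b(d) = 208
t(l, C) = -3/7 + 14*C*l (t(l, C) = -3/7 + (14*C)*l = -3/7 + 14*C*l)
b(-83) - t(X(-8), -163) = 208 - (-3/7 + 14*(-163)*(-14/(-8))) = 208 - (-3/7 + 14*(-163)*(-14*(-⅛))) = 208 - (-3/7 + 14*(-163)*(7/4)) = 208 - (-3/7 - 7987/2) = 208 - 1*(-55915/14) = 208 + 55915/14 = 58827/14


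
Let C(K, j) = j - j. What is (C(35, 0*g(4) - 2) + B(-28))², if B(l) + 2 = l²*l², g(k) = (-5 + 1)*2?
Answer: 377799539716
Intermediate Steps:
g(k) = -8 (g(k) = -4*2 = -8)
C(K, j) = 0
B(l) = -2 + l⁴ (B(l) = -2 + l²*l² = -2 + l⁴)
(C(35, 0*g(4) - 2) + B(-28))² = (0 + (-2 + (-28)⁴))² = (0 + (-2 + 614656))² = (0 + 614654)² = 614654² = 377799539716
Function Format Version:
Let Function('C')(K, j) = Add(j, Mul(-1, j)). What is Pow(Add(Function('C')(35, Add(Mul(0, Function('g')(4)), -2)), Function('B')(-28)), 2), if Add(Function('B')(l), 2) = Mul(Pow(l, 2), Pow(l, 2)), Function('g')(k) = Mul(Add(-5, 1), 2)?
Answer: 377799539716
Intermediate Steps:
Function('g')(k) = -8 (Function('g')(k) = Mul(-4, 2) = -8)
Function('C')(K, j) = 0
Function('B')(l) = Add(-2, Pow(l, 4)) (Function('B')(l) = Add(-2, Mul(Pow(l, 2), Pow(l, 2))) = Add(-2, Pow(l, 4)))
Pow(Add(Function('C')(35, Add(Mul(0, Function('g')(4)), -2)), Function('B')(-28)), 2) = Pow(Add(0, Add(-2, Pow(-28, 4))), 2) = Pow(Add(0, Add(-2, 614656)), 2) = Pow(Add(0, 614654), 2) = Pow(614654, 2) = 377799539716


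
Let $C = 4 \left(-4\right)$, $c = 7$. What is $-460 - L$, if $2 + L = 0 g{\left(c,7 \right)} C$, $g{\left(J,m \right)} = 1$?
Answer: $-458$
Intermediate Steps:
$C = -16$
$L = -2$ ($L = -2 + 0 \cdot 1 \left(-16\right) = -2 + 0 \left(-16\right) = -2 + 0 = -2$)
$-460 - L = -460 - -2 = -460 + 2 = -458$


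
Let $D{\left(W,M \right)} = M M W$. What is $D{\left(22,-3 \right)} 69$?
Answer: $13662$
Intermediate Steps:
$D{\left(W,M \right)} = W M^{2}$ ($D{\left(W,M \right)} = M^{2} W = W M^{2}$)
$D{\left(22,-3 \right)} 69 = 22 \left(-3\right)^{2} \cdot 69 = 22 \cdot 9 \cdot 69 = 198 \cdot 69 = 13662$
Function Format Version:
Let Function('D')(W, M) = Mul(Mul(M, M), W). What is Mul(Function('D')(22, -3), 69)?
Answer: 13662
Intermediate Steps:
Function('D')(W, M) = Mul(W, Pow(M, 2)) (Function('D')(W, M) = Mul(Pow(M, 2), W) = Mul(W, Pow(M, 2)))
Mul(Function('D')(22, -3), 69) = Mul(Mul(22, Pow(-3, 2)), 69) = Mul(Mul(22, 9), 69) = Mul(198, 69) = 13662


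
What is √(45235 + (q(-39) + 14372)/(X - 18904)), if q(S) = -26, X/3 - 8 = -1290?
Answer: 2*√58529033290/2275 ≈ 212.68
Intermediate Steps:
X = -3846 (X = 24 + 3*(-1290) = 24 - 3870 = -3846)
√(45235 + (q(-39) + 14372)/(X - 18904)) = √(45235 + (-26 + 14372)/(-3846 - 18904)) = √(45235 + 14346/(-22750)) = √(45235 + 14346*(-1/22750)) = √(45235 - 7173/11375) = √(514540952/11375) = 2*√58529033290/2275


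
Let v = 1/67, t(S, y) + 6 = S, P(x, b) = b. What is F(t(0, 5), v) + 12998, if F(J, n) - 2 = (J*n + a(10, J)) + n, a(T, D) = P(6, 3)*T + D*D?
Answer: 875417/67 ≈ 13066.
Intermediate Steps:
t(S, y) = -6 + S
a(T, D) = D**2 + 3*T (a(T, D) = 3*T + D*D = 3*T + D**2 = D**2 + 3*T)
v = 1/67 ≈ 0.014925
F(J, n) = 32 + n + J**2 + J*n (F(J, n) = 2 + ((J*n + (J**2 + 3*10)) + n) = 2 + ((J*n + (J**2 + 30)) + n) = 2 + ((J*n + (30 + J**2)) + n) = 2 + ((30 + J**2 + J*n) + n) = 2 + (30 + n + J**2 + J*n) = 32 + n + J**2 + J*n)
F(t(0, 5), v) + 12998 = (32 + 1/67 + (-6 + 0)**2 + (-6 + 0)*(1/67)) + 12998 = (32 + 1/67 + (-6)**2 - 6*1/67) + 12998 = (32 + 1/67 + 36 - 6/67) + 12998 = 4551/67 + 12998 = 875417/67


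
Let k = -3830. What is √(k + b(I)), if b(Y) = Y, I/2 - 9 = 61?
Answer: 3*I*√410 ≈ 60.745*I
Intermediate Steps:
I = 140 (I = 18 + 2*61 = 18 + 122 = 140)
√(k + b(I)) = √(-3830 + 140) = √(-3690) = 3*I*√410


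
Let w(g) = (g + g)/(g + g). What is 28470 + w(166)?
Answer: 28471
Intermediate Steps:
w(g) = 1 (w(g) = (2*g)/((2*g)) = (2*g)*(1/(2*g)) = 1)
28470 + w(166) = 28470 + 1 = 28471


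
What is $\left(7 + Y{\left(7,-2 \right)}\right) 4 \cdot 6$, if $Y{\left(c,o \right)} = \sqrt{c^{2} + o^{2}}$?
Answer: $168 + 24 \sqrt{53} \approx 342.72$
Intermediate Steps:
$\left(7 + Y{\left(7,-2 \right)}\right) 4 \cdot 6 = \left(7 + \sqrt{7^{2} + \left(-2\right)^{2}}\right) 4 \cdot 6 = \left(7 + \sqrt{49 + 4}\right) 24 = \left(7 + \sqrt{53}\right) 24 = 168 + 24 \sqrt{53}$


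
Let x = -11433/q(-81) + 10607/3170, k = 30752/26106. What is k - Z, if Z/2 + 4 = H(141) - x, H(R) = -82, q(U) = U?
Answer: 86055862289/186201045 ≈ 462.17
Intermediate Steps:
k = 15376/13053 (k = 30752*(1/26106) = 15376/13053 ≈ 1.1780)
x = 12367259/85590 (x = -11433/(-81) + 10607/3170 = -11433*(-1/81) + 10607*(1/3170) = 3811/27 + 10607/3170 = 12367259/85590 ≈ 144.49)
Z = -19727999/42795 (Z = -8 + 2*(-82 - 1*12367259/85590) = -8 + 2*(-82 - 12367259/85590) = -8 + 2*(-19385639/85590) = -8 - 19385639/42795 = -19727999/42795 ≈ -460.99)
k - Z = 15376/13053 - 1*(-19727999/42795) = 15376/13053 + 19727999/42795 = 86055862289/186201045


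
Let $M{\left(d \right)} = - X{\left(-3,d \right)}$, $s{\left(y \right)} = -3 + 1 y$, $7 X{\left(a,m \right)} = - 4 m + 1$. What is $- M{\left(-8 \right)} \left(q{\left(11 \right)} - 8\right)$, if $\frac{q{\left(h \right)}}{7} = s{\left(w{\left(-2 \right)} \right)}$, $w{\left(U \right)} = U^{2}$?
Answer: $- \frac{33}{7} \approx -4.7143$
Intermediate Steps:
$X{\left(a,m \right)} = \frac{1}{7} - \frac{4 m}{7}$ ($X{\left(a,m \right)} = \frac{- 4 m + 1}{7} = \frac{1 - 4 m}{7} = \frac{1}{7} - \frac{4 m}{7}$)
$s{\left(y \right)} = -3 + y$
$q{\left(h \right)} = 7$ ($q{\left(h \right)} = 7 \left(-3 + \left(-2\right)^{2}\right) = 7 \left(-3 + 4\right) = 7 \cdot 1 = 7$)
$M{\left(d \right)} = - \frac{1}{7} + \frac{4 d}{7}$ ($M{\left(d \right)} = - (\frac{1}{7} - \frac{4 d}{7}) = - \frac{1}{7} + \frac{4 d}{7}$)
$- M{\left(-8 \right)} \left(q{\left(11 \right)} - 8\right) = - (- \frac{1}{7} + \frac{4}{7} \left(-8\right)) \left(7 - 8\right) = - (- \frac{1}{7} - \frac{32}{7}) \left(-1\right) = \left(-1\right) \left(- \frac{33}{7}\right) \left(-1\right) = \frac{33}{7} \left(-1\right) = - \frac{33}{7}$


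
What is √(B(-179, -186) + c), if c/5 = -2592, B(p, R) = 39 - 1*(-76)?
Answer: I*√12845 ≈ 113.34*I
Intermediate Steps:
B(p, R) = 115 (B(p, R) = 39 + 76 = 115)
c = -12960 (c = 5*(-2592) = -12960)
√(B(-179, -186) + c) = √(115 - 12960) = √(-12845) = I*√12845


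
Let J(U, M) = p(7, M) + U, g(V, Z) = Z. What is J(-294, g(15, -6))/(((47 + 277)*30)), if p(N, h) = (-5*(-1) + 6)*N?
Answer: -217/9720 ≈ -0.022325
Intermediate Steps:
p(N, h) = 11*N (p(N, h) = (5 + 6)*N = 11*N)
J(U, M) = 77 + U (J(U, M) = 11*7 + U = 77 + U)
J(-294, g(15, -6))/(((47 + 277)*30)) = (77 - 294)/(((47 + 277)*30)) = -217/(324*30) = -217/9720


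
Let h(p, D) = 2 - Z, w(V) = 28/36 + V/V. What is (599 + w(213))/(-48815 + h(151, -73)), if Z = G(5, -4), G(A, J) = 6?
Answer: -5407/439371 ≈ -0.012306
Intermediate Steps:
Z = 6
w(V) = 16/9 (w(V) = 28*(1/36) + 1 = 7/9 + 1 = 16/9)
h(p, D) = -4 (h(p, D) = 2 - 1*6 = 2 - 6 = -4)
(599 + w(213))/(-48815 + h(151, -73)) = (599 + 16/9)/(-48815 - 4) = (5407/9)/(-48819) = (5407/9)*(-1/48819) = -5407/439371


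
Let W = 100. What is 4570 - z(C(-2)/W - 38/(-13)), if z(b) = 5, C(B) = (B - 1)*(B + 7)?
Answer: 4565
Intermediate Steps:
C(B) = (-1 + B)*(7 + B)
4570 - z(C(-2)/W - 38/(-13)) = 4570 - 1*5 = 4570 - 5 = 4565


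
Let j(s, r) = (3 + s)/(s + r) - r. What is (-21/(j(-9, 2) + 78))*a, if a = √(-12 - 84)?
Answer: -294*I*√6/269 ≈ -2.6771*I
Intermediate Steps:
a = 4*I*√6 (a = √(-96) = 4*I*√6 ≈ 9.798*I)
j(s, r) = -r + (3 + s)/(r + s) (j(s, r) = (3 + s)/(r + s) - r = -r + (3 + s)/(r + s))
(-21/(j(-9, 2) + 78))*a = (-21/((3 - 9 - 1*2² - 1*2*(-9))/(2 - 9) + 78))*(4*I*√6) = (-21/((3 - 9 - 1*4 + 18)/(-7) + 78))*(4*I*√6) = (-21/(-(3 - 9 - 4 + 18)/7 + 78))*(4*I*√6) = (-21/(-⅐*8 + 78))*(4*I*√6) = (-21/(-8/7 + 78))*(4*I*√6) = (-21/538/7)*(4*I*√6) = (-21*7/538)*(4*I*√6) = -294*I*√6/269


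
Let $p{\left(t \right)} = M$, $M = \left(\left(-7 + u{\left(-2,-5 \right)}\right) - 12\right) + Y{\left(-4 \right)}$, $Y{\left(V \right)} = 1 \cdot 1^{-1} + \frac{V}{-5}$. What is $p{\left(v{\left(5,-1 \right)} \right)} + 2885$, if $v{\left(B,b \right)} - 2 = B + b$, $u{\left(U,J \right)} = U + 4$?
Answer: $\frac{14349}{5} \approx 2869.8$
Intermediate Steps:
$u{\left(U,J \right)} = 4 + U$
$Y{\left(V \right)} = 1 - \frac{V}{5}$ ($Y{\left(V \right)} = 1 \cdot 1 + V \left(- \frac{1}{5}\right) = 1 - \frac{V}{5}$)
$v{\left(B,b \right)} = 2 + B + b$ ($v{\left(B,b \right)} = 2 + \left(B + b\right) = 2 + B + b$)
$M = - \frac{76}{5}$ ($M = \left(\left(-7 + \left(4 - 2\right)\right) - 12\right) + \left(1 - - \frac{4}{5}\right) = \left(\left(-7 + 2\right) - 12\right) + \left(1 + \frac{4}{5}\right) = \left(-5 - 12\right) + \frac{9}{5} = -17 + \frac{9}{5} = - \frac{76}{5} \approx -15.2$)
$p{\left(t \right)} = - \frac{76}{5}$
$p{\left(v{\left(5,-1 \right)} \right)} + 2885 = - \frac{76}{5} + 2885 = \frac{14349}{5}$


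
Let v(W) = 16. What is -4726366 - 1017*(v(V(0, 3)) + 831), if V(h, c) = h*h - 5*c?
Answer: -5587765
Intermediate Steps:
V(h, c) = h**2 - 5*c
-4726366 - 1017*(v(V(0, 3)) + 831) = -4726366 - 1017*(16 + 831) = -4726366 - 1017*847 = -4726366 - 861399 = -5587765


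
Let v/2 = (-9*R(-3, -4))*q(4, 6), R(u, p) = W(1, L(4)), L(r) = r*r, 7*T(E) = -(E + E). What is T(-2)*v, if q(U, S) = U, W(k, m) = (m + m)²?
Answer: -294912/7 ≈ -42130.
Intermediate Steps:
T(E) = -2*E/7 (T(E) = (-(E + E))/7 = (-2*E)/7 = -2*E/7)
L(r) = r²
W(k, m) = 4*m² (W(k, m) = (2*m)² = 4*m²)
R(u, p) = 1024 (R(u, p) = 4*(4²)² = 4*16² = 4*256 = 1024)
v = -73728 (v = 2*(-9*1024*4) = 2*(-9216*4) = 2*(-36864) = -73728)
T(-2)*v = -2/7*(-2)*(-73728) = (4/7)*(-73728) = -294912/7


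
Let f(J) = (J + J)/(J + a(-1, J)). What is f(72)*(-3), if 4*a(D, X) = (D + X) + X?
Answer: -1728/431 ≈ -4.0093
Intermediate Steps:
a(D, X) = X/2 + D/4 (a(D, X) = ((D + X) + X)/4 = (D + 2*X)/4 = X/2 + D/4)
f(J) = 2*J/(-¼ + 3*J/2) (f(J) = (J + J)/(J + (J/2 + (¼)*(-1))) = (2*J)/(J + (J/2 - ¼)) = (2*J)/(J + (-¼ + J/2)) = (2*J)/(-¼ + 3*J/2) = 2*J/(-¼ + 3*J/2))
f(72)*(-3) = (8*72/(-1 + 6*72))*(-3) = (8*72/(-1 + 432))*(-3) = (8*72/431)*(-3) = (8*72*(1/431))*(-3) = (576/431)*(-3) = -1728/431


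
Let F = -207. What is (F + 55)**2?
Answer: 23104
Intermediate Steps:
(F + 55)**2 = (-207 + 55)**2 = (-152)**2 = 23104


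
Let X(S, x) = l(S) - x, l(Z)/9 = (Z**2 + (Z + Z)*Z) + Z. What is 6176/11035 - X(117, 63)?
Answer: -4089487579/11035 ≈ -3.7059e+5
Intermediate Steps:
l(Z) = 9*Z + 27*Z**2 (l(Z) = 9*((Z**2 + (Z + Z)*Z) + Z) = 9*((Z**2 + (2*Z)*Z) + Z) = 9*((Z**2 + 2*Z**2) + Z) = 9*(3*Z**2 + Z) = 9*(Z + 3*Z**2) = 9*Z + 27*Z**2)
X(S, x) = -x + 9*S*(1 + 3*S) (X(S, x) = 9*S*(1 + 3*S) - x = -x + 9*S*(1 + 3*S))
6176/11035 - X(117, 63) = 6176/11035 - (-1*63 + 9*117*(1 + 3*117)) = 6176*(1/11035) - (-63 + 9*117*(1 + 351)) = 6176/11035 - (-63 + 9*117*352) = 6176/11035 - (-63 + 370656) = 6176/11035 - 1*370593 = 6176/11035 - 370593 = -4089487579/11035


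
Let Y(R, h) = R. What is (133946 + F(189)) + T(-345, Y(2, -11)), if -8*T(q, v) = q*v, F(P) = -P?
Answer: 535373/4 ≈ 1.3384e+5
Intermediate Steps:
T(q, v) = -q*v/8
(133946 + F(189)) + T(-345, Y(2, -11)) = (133946 - 1*189) - ⅛*(-345)*2 = (133946 - 189) + 345/4 = 133757 + 345/4 = 535373/4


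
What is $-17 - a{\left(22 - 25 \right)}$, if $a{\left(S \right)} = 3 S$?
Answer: $-8$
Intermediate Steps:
$-17 - a{\left(22 - 25 \right)} = -17 - 3 \left(22 - 25\right) = -17 - 3 \left(-3\right) = -17 - -9 = -17 + 9 = -8$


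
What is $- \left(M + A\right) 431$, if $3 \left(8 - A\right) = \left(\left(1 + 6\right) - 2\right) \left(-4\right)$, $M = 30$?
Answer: $- \frac{57754}{3} \approx -19251.0$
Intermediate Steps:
$A = \frac{44}{3}$ ($A = 8 - \frac{\left(\left(1 + 6\right) - 2\right) \left(-4\right)}{3} = 8 - \frac{\left(7 - 2\right) \left(-4\right)}{3} = 8 - \frac{5 \left(-4\right)}{3} = 8 - - \frac{20}{3} = 8 + \frac{20}{3} = \frac{44}{3} \approx 14.667$)
$- \left(M + A\right) 431 = - \left(30 + \frac{44}{3}\right) 431 = - \frac{134 \cdot 431}{3} = \left(-1\right) \frac{57754}{3} = - \frac{57754}{3}$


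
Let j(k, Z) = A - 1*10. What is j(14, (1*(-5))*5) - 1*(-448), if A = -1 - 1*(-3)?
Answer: 440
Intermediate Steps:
A = 2 (A = -1 + 3 = 2)
j(k, Z) = -8 (j(k, Z) = 2 - 1*10 = 2 - 10 = -8)
j(14, (1*(-5))*5) - 1*(-448) = -8 - 1*(-448) = -8 + 448 = 440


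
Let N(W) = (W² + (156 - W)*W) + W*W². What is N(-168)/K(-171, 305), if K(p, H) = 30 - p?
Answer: -1589280/67 ≈ -23721.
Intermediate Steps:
N(W) = W² + W³ + W*(156 - W) (N(W) = (W² + W*(156 - W)) + W³ = W² + W³ + W*(156 - W))
N(-168)/K(-171, 305) = (-168*(156 + (-168)²))/(30 - 1*(-171)) = (-168*(156 + 28224))/(30 + 171) = -168*28380/201 = -4767840*1/201 = -1589280/67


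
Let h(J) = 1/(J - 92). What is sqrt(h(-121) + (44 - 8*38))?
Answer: I*sqrt(11796153)/213 ≈ 16.125*I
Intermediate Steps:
h(J) = 1/(-92 + J)
sqrt(h(-121) + (44 - 8*38)) = sqrt(1/(-92 - 121) + (44 - 8*38)) = sqrt(1/(-213) + (44 - 304)) = sqrt(-1/213 - 260) = sqrt(-55381/213) = I*sqrt(11796153)/213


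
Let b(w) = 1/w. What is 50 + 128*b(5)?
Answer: 378/5 ≈ 75.600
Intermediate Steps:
b(w) = 1/w
50 + 128*b(5) = 50 + 128/5 = 378/5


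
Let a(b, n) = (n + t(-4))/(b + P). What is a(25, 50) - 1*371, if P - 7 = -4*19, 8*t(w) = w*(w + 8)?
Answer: -4093/11 ≈ -372.09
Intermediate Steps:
t(w) = w*(8 + w)/8 (t(w) = (w*(w + 8))/8 = (w*(8 + w))/8 = w*(8 + w)/8)
P = -69 (P = 7 - 4*19 = 7 - 76 = -69)
a(b, n) = (-2 + n)/(-69 + b) (a(b, n) = (n + (1/8)*(-4)*(8 - 4))/(b - 69) = (n + (1/8)*(-4)*4)/(-69 + b) = (n - 2)/(-69 + b) = (-2 + n)/(-69 + b))
a(25, 50) - 1*371 = (-2 + 50)/(-69 + 25) - 1*371 = 48/(-44) - 371 = -1/44*48 - 371 = -12/11 - 371 = -4093/11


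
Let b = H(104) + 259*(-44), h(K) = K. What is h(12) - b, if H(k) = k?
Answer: 11304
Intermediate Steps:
b = -11292 (b = 104 + 259*(-44) = 104 - 11396 = -11292)
h(12) - b = 12 - 1*(-11292) = 12 + 11292 = 11304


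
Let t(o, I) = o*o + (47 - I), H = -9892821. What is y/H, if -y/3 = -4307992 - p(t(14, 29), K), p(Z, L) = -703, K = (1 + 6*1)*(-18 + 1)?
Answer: -4307289/3297607 ≈ -1.3062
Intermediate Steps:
t(o, I) = 47 + o² - I (t(o, I) = o² + (47 - I) = 47 + o² - I)
K = -119 (K = (1 + 6)*(-17) = 7*(-17) = -119)
y = 12921867 (y = -3*(-4307992 - 1*(-703)) = -3*(-4307992 + 703) = -3*(-4307289) = 12921867)
y/H = 12921867/(-9892821) = 12921867*(-1/9892821) = -4307289/3297607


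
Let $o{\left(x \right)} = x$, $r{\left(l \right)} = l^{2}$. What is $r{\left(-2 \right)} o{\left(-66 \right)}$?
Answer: $-264$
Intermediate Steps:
$r{\left(-2 \right)} o{\left(-66 \right)} = \left(-2\right)^{2} \left(-66\right) = 4 \left(-66\right) = -264$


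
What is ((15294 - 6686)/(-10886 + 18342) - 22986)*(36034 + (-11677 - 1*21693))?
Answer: -14266969416/233 ≈ -6.1232e+7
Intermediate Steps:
((15294 - 6686)/(-10886 + 18342) - 22986)*(36034 + (-11677 - 1*21693)) = (8608/7456 - 22986)*(36034 + (-11677 - 21693)) = (8608*(1/7456) - 22986)*(36034 - 33370) = (269/233 - 22986)*2664 = -5355469/233*2664 = -14266969416/233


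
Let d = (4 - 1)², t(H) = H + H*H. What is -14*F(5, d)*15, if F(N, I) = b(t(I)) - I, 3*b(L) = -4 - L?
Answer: 8470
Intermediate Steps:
t(H) = H + H²
b(L) = -4/3 - L/3 (b(L) = (-4 - L)/3 = -4/3 - L/3)
d = 9 (d = 3² = 9)
F(N, I) = -4/3 - I - I*(1 + I)/3 (F(N, I) = (-4/3 - I*(1 + I)/3) - I = -4/3 - I - I*(1 + I)/3)
-14*F(5, d)*15 = -14*(-4/3 - 4/3*9 - ⅓*9²)*15 = -14*(-4/3 - 12 - ⅓*81)*15 = -14*(-4/3 - 12 - 27)*15 = -14*(-121/3)*15 = (1694/3)*15 = 8470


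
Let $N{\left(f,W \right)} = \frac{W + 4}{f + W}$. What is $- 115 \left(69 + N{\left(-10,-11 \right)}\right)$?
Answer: $- \frac{23920}{3} \approx -7973.3$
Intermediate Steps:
$N{\left(f,W \right)} = \frac{4 + W}{W + f}$
$- 115 \left(69 + N{\left(-10,-11 \right)}\right) = - 115 \left(69 + \frac{4 - 11}{-11 - 10}\right) = - 115 \left(69 + \frac{1}{-21} \left(-7\right)\right) = - 115 \left(69 - - \frac{1}{3}\right) = - 115 \left(69 + \frac{1}{3}\right) = \left(-115\right) \frac{208}{3} = - \frac{23920}{3}$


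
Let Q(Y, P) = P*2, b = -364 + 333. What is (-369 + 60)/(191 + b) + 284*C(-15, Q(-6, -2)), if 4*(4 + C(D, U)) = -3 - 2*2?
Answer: -261589/160 ≈ -1634.9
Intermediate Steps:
b = -31
Q(Y, P) = 2*P
C(D, U) = -23/4 (C(D, U) = -4 + (-3 - 2*2)/4 = -4 + (-3 - 4)/4 = -4 + (1/4)*(-7) = -4 - 7/4 = -23/4)
(-369 + 60)/(191 + b) + 284*C(-15, Q(-6, -2)) = (-369 + 60)/(191 - 31) + 284*(-23/4) = -309/160 - 1633 = -261589/160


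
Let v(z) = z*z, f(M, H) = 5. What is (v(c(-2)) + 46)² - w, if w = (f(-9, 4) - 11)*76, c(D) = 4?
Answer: 4300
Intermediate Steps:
w = -456 (w = (5 - 11)*76 = -6*76 = -456)
v(z) = z²
(v(c(-2)) + 46)² - w = (4² + 46)² - 1*(-456) = (16 + 46)² + 456 = 62² + 456 = 3844 + 456 = 4300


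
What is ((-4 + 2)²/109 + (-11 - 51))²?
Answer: 45616516/11881 ≈ 3839.4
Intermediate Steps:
((-4 + 2)²/109 + (-11 - 51))² = ((-2)²*(1/109) - 62)² = (4*(1/109) - 62)² = (4/109 - 62)² = (-6754/109)² = 45616516/11881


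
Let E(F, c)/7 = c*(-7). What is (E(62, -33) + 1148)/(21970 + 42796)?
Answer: 2765/64766 ≈ 0.042692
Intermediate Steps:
E(F, c) = -49*c (E(F, c) = 7*(c*(-7)) = 7*(-7*c) = -49*c)
(E(62, -33) + 1148)/(21970 + 42796) = (-49*(-33) + 1148)/(21970 + 42796) = (1617 + 1148)/64766 = 2765*(1/64766) = 2765/64766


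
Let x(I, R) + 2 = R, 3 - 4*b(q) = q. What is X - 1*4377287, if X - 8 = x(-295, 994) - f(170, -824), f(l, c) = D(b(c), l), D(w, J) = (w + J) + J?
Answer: -17507335/4 ≈ -4.3768e+6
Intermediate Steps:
b(q) = 3/4 - q/4
D(w, J) = w + 2*J (D(w, J) = (J + w) + J = w + 2*J)
f(l, c) = 3/4 + 2*l - c/4 (f(l, c) = (3/4 - c/4) + 2*l = 3/4 + 2*l - c/4)
x(I, R) = -2 + R
X = 1813/4 (X = 8 + ((-2 + 994) - (3/4 + 2*170 - 1/4*(-824))) = 8 + (992 - (3/4 + 340 + 206)) = 8 + (992 - 1*2187/4) = 8 + (992 - 2187/4) = 8 + 1781/4 = 1813/4 ≈ 453.25)
X - 1*4377287 = 1813/4 - 1*4377287 = 1813/4 - 4377287 = -17507335/4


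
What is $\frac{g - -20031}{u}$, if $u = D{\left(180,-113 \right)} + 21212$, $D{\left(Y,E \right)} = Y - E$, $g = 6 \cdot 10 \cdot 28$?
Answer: $\frac{21711}{21505} \approx 1.0096$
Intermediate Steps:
$g = 1680$ ($g = 60 \cdot 28 = 1680$)
$u = 21505$ ($u = \left(180 - -113\right) + 21212 = \left(180 + 113\right) + 21212 = 293 + 21212 = 21505$)
$\frac{g - -20031}{u} = \frac{1680 - -20031}{21505} = \left(1680 + 20031\right) \frac{1}{21505} = 21711 \cdot \frac{1}{21505} = \frac{21711}{21505}$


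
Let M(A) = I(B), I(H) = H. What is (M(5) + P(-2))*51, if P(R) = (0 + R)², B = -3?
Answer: 51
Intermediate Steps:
P(R) = R²
M(A) = -3
(M(5) + P(-2))*51 = (-3 + (-2)²)*51 = (-3 + 4)*51 = 1*51 = 51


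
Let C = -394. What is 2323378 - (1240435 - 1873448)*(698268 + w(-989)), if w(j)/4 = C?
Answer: 441017416374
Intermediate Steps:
w(j) = -1576 (w(j) = 4*(-394) = -1576)
2323378 - (1240435 - 1873448)*(698268 + w(-989)) = 2323378 - (1240435 - 1873448)*(698268 - 1576) = 2323378 - (-633013)*696692 = 2323378 - 1*(-441015092996) = 2323378 + 441015092996 = 441017416374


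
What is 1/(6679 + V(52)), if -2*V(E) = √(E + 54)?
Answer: 13358/89218029 + √106/89218029 ≈ 0.00014984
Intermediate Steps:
V(E) = -√(54 + E)/2 (V(E) = -√(E + 54)/2 = -√(54 + E)/2)
1/(6679 + V(52)) = 1/(6679 - √(54 + 52)/2) = 1/(6679 - √106/2)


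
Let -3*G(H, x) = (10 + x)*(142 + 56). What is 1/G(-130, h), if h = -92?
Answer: 1/5412 ≈ 0.00018477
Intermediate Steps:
G(H, x) = -660 - 66*x (G(H, x) = -(10 + x)*(142 + 56)/3 = -(10 + x)*198/3 = -(1980 + 198*x)/3 = -660 - 66*x)
1/G(-130, h) = 1/(-660 - 66*(-92)) = 1/(-660 + 6072) = 1/5412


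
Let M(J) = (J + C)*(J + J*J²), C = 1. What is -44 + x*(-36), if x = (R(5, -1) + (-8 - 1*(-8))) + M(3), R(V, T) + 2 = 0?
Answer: -4292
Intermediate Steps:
M(J) = (1 + J)*(J + J³) (M(J) = (J + 1)*(J + J*J²) = (1 + J)*(J + J³))
R(V, T) = -2 (R(V, T) = -2 + 0 = -2)
x = 118 (x = (-2 + (-8 - 1*(-8))) + 3*(1 + 3 + 3² + 3³) = (-2 + (-8 + 8)) + 3*(1 + 3 + 9 + 27) = (-2 + 0) + 3*40 = -2 + 120 = 118)
-44 + x*(-36) = -44 + 118*(-36) = -44 - 4248 = -4292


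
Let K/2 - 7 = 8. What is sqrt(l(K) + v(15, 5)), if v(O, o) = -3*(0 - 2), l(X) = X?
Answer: 6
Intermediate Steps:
K = 30 (K = 14 + 2*8 = 14 + 16 = 30)
v(O, o) = 6 (v(O, o) = -3*(-2) = 6)
sqrt(l(K) + v(15, 5)) = sqrt(30 + 6) = sqrt(36) = 6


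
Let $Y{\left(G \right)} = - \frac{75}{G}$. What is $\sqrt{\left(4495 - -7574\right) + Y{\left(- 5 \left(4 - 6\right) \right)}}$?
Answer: $\frac{\sqrt{48246}}{2} \approx 109.82$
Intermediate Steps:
$\sqrt{\left(4495 - -7574\right) + Y{\left(- 5 \left(4 - 6\right) \right)}} = \sqrt{\left(4495 - -7574\right) - \frac{75}{\left(-5\right) \left(4 - 6\right)}} = \sqrt{\left(4495 + 7574\right) - \frac{75}{\left(-5\right) \left(-2\right)}} = \sqrt{12069 - \frac{75}{10}} = \sqrt{12069 - \frac{15}{2}} = \sqrt{\frac{24123}{2}} = \frac{\sqrt{48246}}{2}$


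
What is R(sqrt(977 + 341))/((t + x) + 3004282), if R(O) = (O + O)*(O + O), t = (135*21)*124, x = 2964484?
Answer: 2636/3160153 ≈ 0.00083414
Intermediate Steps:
t = 351540 (t = 2835*124 = 351540)
R(O) = 4*O**2 (R(O) = (2*O)*(2*O) = 4*O**2)
R(sqrt(977 + 341))/((t + x) + 3004282) = (4*(sqrt(977 + 341))**2)/((351540 + 2964484) + 3004282) = (4*(sqrt(1318))**2)/(3316024 + 3004282) = (4*1318)/6320306 = 5272*(1/6320306) = 2636/3160153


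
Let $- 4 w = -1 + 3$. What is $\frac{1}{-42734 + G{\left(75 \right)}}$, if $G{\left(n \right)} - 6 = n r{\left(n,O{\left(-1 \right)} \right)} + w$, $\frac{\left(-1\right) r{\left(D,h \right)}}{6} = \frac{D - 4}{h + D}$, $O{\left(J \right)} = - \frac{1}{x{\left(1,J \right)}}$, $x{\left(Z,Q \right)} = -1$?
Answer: $- \frac{19}{819829} \approx -2.3176 \cdot 10^{-5}$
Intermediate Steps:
$w = - \frac{1}{2}$ ($w = - \frac{-1 + 3}{4} = \left(- \frac{1}{4}\right) 2 = - \frac{1}{2} \approx -0.5$)
$O{\left(J \right)} = 1$ ($O{\left(J \right)} = - \frac{1}{-1} = \left(-1\right) \left(-1\right) = 1$)
$r{\left(D,h \right)} = - \frac{6 \left(-4 + D\right)}{D + h}$ ($r{\left(D,h \right)} = - 6 \frac{D - 4}{h + D} = - 6 \frac{-4 + D}{D + h} = - \frac{6 \left(-4 + D\right)}{D + h}$)
$G{\left(n \right)} = \frac{11}{2} + \frac{6 n \left(4 - n\right)}{1 + n}$ ($G{\left(n \right)} = 6 + \left(n \frac{6 \left(4 - n\right)}{n + 1} - \frac{1}{2}\right) = 6 + \left(n \frac{6 \left(4 - n\right)}{1 + n} - \frac{1}{2}\right) = 6 + \left(\frac{6 n \left(4 - n\right)}{1 + n} - \frac{1}{2}\right) = 6 + \left(- \frac{1}{2} + \frac{6 n \left(4 - n\right)}{1 + n}\right) = \frac{11}{2} + \frac{6 n \left(4 - n\right)}{1 + n}$)
$\frac{1}{-42734 + G{\left(75 \right)}} = \frac{1}{-42734 + \frac{11 - 12 \cdot 75^{2} + 59 \cdot 75}{2 \left(1 + 75\right)}} = \frac{1}{-42734 + \frac{11 - 67500 + 4425}{2 \cdot 76}} = \frac{1}{-42734 + \frac{1}{2} \cdot \frac{1}{76} \left(11 - 67500 + 4425\right)} = \frac{1}{-42734 + \frac{1}{2} \cdot \frac{1}{76} \left(-63064\right)} = \frac{1}{-42734 - \frac{7883}{19}} = \frac{1}{- \frac{819829}{19}} = - \frac{19}{819829}$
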